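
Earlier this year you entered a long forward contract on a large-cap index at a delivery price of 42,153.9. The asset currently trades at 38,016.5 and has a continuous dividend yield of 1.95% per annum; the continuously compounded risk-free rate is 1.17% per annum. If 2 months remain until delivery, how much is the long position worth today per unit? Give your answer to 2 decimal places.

Current fair forward for the remaining 2 months: F = S·e^((r − q)·T), (r − q) = 0.0117 − 0.0195 = -0.0078
F = 38016.5 · e^(-0.0078 × 2/12) = 38016.5 × 0.99870084 = 37967.1105
Value of long forward = (F − K)·e^(−rT) = (37967.1105 − 42153.9) · e^(−0.0117·2/12)
= -4186.7895 × 0.99805190 = -4178.63

-4178.63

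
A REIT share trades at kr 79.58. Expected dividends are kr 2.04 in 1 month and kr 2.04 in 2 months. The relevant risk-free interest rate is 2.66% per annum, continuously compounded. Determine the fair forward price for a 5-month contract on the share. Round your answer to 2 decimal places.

PV(dividends) I = 2.04·e^(−0.0266·1/12) + 2.04·e^(−0.0266·2/12)
I = 2.0355 + 2.0310 = 4.0665
F = (S − I)·e^(rT) = (79.58 − 4.0665) · e^(0.0266·5/12)
= 75.5135 · e^0.011083 = 75.5135 × 1.011145 = kr 76.36

kr 76.36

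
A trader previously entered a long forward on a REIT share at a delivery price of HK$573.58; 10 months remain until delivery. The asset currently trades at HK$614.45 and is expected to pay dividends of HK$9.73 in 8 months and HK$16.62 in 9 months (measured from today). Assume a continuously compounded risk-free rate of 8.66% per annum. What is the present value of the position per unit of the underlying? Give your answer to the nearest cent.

PV(remaining dividends) I = 9.73·e^(−0.0866·8/12) + 16.62·e^(−0.0866·9/12) = 24.7590
Current forward F = (S − I)·e^(rT) = (614.45 − 24.7590)·e^(0.0866·10/12) = 589.6910 × 1.074834 = 633.8199
Value (long) = (F − K)·e^(−rT) = (633.8199 − 573.58) × 0.930376 = 56.0458
Value = HK$56.05

HK$56.05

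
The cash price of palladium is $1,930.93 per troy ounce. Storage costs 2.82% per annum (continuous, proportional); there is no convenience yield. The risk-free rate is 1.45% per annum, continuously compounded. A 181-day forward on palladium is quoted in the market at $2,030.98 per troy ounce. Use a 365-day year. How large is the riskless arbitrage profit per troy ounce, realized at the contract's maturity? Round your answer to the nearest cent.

$58.73 per troy ounce

Fair forward: F* = S·e^(carry·T), with carry = (r + u) = 0.0145 + 0.0282 = 0.0427
F* = 1930.93 · e^(0.0427 × 181/365) = 1930.93 · e^0.02117452 = 1930.93 × 1.02140029 = $1972.2525
Market $2030.98 > fair $1972.2525: forward overpriced → cash-and-carry (buy spot, short the forward).
At maturity, profit = |F_mkt − F*| = |2030.98 − 1972.2525| = $58.73 per troy ounce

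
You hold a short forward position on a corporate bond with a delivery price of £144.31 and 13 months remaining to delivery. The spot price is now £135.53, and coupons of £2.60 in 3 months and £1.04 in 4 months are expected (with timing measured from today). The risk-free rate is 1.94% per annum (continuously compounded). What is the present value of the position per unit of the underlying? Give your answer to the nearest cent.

£9.40

PV(remaining coupons) I = 2.60·e^(−0.0194·3/12) + 1.04·e^(−0.0194·4/12) = 3.6207
Current forward F = (S − I)·e^(rT) = (135.53 − 3.6207)·e^(0.0194·13/12) = 131.9093 × 1.021239 = 134.7109
Value (long) = (F − K)·e^(−rT) = (134.7109 − 144.31) × 0.979203 = -9.3995
Short position value = −(long value) = £9.40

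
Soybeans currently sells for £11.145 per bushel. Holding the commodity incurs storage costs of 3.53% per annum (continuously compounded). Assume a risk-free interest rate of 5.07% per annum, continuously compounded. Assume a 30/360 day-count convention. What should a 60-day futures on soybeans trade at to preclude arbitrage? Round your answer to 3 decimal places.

£11.306 per bushel

Net carry = r + u − y = 0.0507 + 0.0353 − 0.0000 = 0.0860
F = S·e^((r+u−y)T) = 11.145 · e^(0.0860 × 60/360) = 11.145 · e^0.014333
= 11.145 × 1.014436 = £11.306 per bushel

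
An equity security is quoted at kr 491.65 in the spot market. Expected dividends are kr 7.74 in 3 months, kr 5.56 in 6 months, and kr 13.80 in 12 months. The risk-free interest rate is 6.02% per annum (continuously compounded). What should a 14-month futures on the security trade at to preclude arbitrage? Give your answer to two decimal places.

kr 499.52

PV(dividends) I = 7.74·e^(−0.0602·3/12) + 5.56·e^(−0.0602·6/12) + 13.80·e^(−0.0602·12/12)
I = 7.6244 + 5.3951 + 12.9938 = 26.0133
F = (S − I)·e^(rT) = (491.65 − 26.0133) · e^(0.0602·14/12)
= 465.6367 · e^0.070233 = 465.6367 × 1.072758 = kr 499.52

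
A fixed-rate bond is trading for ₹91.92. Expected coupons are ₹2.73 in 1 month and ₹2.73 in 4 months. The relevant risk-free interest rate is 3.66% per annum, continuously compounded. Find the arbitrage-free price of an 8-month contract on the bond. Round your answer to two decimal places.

₹88.64

PV(coupons) I = 2.73·e^(−0.0366·1/12) + 2.73·e^(−0.0366·4/12)
I = 2.7217 + 2.6969 = 5.4186
F = (S − I)·e^(rT) = (91.92 − 5.4186) · e^(0.0366·8/12)
= 86.5014 · e^0.024400 = 86.5014 × 1.024700 = ₹88.64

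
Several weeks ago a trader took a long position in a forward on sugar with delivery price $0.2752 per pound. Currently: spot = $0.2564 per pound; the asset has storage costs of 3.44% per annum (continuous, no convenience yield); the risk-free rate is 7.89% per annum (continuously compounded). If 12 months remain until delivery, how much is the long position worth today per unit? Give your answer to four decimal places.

Current fair forward for the remaining 12 months: F = S·e^((r + u)·T), (r + u) = 0.0789 + 0.0344 = 0.1133
F = 0.2564 · e^(0.1133 × 12/12) = 0.2564 × 1.119968 = 0.2872
Value of long forward = (F − K)·e^(−rT) = (0.2872 − 0.2752) · e^(−0.0789·12/12)
= 0.0120 × 0.924132 = 0.0111

$0.0111 per pound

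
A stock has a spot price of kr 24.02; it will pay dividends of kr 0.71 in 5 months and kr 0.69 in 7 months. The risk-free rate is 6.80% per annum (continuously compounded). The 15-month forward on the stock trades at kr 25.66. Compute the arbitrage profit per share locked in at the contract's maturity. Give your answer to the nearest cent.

PV(dividends) I = 0.71·e^(−0.0680·5/12) + 0.69·e^(−0.0680·7/12) = 1.3533
Fair forward F* = (S − I)·e^(rT) = (24.02 − 1.3533)·e^0.085000 = 22.6667 × 1.088717 = 24.6776
Market kr 25.66 > fair 24.6776: forward overpriced → cash-and-carry (borrow at r, buy the stock and collect the dividends, short the forward).
Profit at T = |F_mkt − F*| = |25.66 − 24.6776| = kr 0.98 per share

kr 0.98 per share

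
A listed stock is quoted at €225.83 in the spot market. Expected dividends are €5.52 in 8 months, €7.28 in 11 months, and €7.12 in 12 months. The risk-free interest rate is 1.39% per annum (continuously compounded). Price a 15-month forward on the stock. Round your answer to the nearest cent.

PV(dividends) I = 5.52·e^(−0.0139·8/12) + 7.28·e^(−0.0139·11/12) + 7.12·e^(−0.0139·12/12)
I = 5.4691 + 7.1878 + 7.0217 = 19.6786
F = (S − I)·e^(rT) = (225.83 − 19.6786) · e^(0.0139·15/12)
= 206.1514 · e^0.017375 = 206.1514 × 1.017527 = €209.76

€209.76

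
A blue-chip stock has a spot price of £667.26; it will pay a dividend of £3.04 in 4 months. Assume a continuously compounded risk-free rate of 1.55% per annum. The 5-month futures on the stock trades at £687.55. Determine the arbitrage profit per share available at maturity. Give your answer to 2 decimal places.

PV(dividends) I = 3.04·e^(−0.0155·4/12) = 3.0243
Fair futures F* = (S − I)·e^(rT) = (667.26 − 3.0243)·e^0.006458 = 664.2357 × 1.006479 = 668.5393
Market £687.55 > fair 668.5393: forward overpriced → cash-and-carry (borrow at r, buy the stock and collect the dividends, short the forward).
Profit at T = |F_mkt − F*| = |687.55 − 668.5393| = £19.01 per share

£19.01 per share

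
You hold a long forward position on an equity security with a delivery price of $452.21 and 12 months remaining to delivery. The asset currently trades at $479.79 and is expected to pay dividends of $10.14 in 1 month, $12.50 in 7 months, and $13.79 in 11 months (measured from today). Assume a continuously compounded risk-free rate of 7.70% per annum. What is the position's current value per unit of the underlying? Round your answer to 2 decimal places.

PV(remaining dividends) I = 10.14·e^(−0.0770·1/12) + 12.50·e^(−0.0770·7/12) + 13.79·e^(−0.0770·11/12) = 34.8763
Current forward F = (S − I)·e^(rT) = (479.79 − 34.8763)·e^(0.0770·12/12) = 444.9137 × 1.080042 = 480.5255
Value (long) = (F − K)·e^(−rT) = (480.5255 − 452.21) × 0.925890 = 26.2170
Value = $26.22

$26.22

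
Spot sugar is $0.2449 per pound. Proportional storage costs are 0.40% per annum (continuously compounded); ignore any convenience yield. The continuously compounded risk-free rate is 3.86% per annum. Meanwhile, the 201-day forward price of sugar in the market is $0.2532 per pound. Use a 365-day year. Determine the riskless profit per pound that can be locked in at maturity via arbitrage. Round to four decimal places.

$0.0025 per pound

Fair forward: F* = S·e^(carry·T), with carry = (r + u) = 0.0386 + 0.0040 = 0.0426
F* = 0.2449 · e^(0.0426 × 201/365) = 0.2449 · e^0.023459 = 0.2449 × 1.023736 = $0.2507
Market $0.2532 > fair $0.2507: forward overpriced → cash-and-carry (buy spot, short the forward).
At maturity, profit = |F_mkt − F*| = |0.2532 − 0.2507| = $0.0025 per pound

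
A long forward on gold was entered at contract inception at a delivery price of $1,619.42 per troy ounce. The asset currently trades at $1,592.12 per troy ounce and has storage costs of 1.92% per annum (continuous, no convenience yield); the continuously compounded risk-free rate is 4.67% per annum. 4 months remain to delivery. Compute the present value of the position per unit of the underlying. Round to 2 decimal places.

$7.94 per troy ounce

Current fair forward for the remaining 4 months: F = S·e^((r + u)·T), (r + u) = 0.0467 + 0.0192 = 0.0659
F = 1592.12 · e^(0.0659 × 4/12) = 1592.12 × 1.02220971 = 1627.4805
Value of long forward = (F − K)·e^(−rT) = (1627.4805 − 1619.42) · e^(−0.0467·4/12)
= 8.0605 × 0.98455387 = 7.94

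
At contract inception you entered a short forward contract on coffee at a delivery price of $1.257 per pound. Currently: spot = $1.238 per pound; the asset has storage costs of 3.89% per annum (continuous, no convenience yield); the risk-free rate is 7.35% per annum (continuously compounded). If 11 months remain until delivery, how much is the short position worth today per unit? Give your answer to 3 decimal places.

-$0.108 per pound

Current fair forward for the remaining 11 months: F = S·e^((r + u)·T), (r + u) = 0.0735 + 0.0389 = 0.1124
F = 1.238 · e^(0.1124 × 11/12) = 1.238 × 1.108528 = 1.3724
Value of long forward = (F − K)·e^(−rT) = (1.3724 − 1.257) · e^(−0.0735·11/12)
= 0.1154 × 0.934845 = 0.108
Short position value = −(long value) = -$0.108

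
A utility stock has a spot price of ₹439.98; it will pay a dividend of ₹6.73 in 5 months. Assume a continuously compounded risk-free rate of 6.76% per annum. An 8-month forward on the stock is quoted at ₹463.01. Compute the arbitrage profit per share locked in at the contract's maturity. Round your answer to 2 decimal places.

₹9.59 per share

PV(dividends) I = 6.73·e^(−0.0676·5/12) = 6.5431
Fair forward F* = (S − I)·e^(rT) = (439.98 − 6.5431)·e^0.045067 = 433.4369 × 1.046098 = 453.4175
Market ₹463.01 > fair 453.4175: forward overpriced → cash-and-carry (borrow at r, buy the stock and collect the dividends, short the forward).
Profit at T = |F_mkt − F*| = |463.01 − 453.4175| = ₹9.59 per share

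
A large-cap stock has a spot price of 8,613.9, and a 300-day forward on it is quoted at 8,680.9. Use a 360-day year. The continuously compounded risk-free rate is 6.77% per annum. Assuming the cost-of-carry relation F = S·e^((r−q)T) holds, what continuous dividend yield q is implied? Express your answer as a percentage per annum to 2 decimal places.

5.84%

From F = S·e^((r−q)T): (r − q) = ln(F/S)/T
ln(8680.9/8613.9) = ln(1.007778) = 0.007748
(r − q) = 0.007748 / (300/360) = 0.009298
q = r − ln(F/S)/T = 0.0677 − 0.009298 = 0.058402
q = 5.84%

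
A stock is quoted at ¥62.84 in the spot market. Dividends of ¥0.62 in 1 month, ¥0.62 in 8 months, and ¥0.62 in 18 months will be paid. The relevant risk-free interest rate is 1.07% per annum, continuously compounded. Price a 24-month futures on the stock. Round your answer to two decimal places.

¥62.31

PV(dividends) I = 0.62·e^(−0.0107·1/12) + 0.62·e^(−0.0107·8/12) + 0.62·e^(−0.0107·18/12)
I = 0.6194 + 0.6156 + 0.6101 = 1.8451
F = (S − I)·e^(rT) = (62.84 − 1.8451) · e^(0.0107·24/12)
= 60.9949 · e^0.021400 = 60.9949 × 1.021631 = ¥62.31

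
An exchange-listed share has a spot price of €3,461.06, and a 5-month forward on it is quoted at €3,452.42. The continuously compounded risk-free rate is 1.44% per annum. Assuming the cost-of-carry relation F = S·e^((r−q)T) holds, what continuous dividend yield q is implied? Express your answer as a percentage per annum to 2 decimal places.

2.04%

From F = S·e^((r−q)T): (r − q) = ln(F/S)/T
ln(3452.42/3461.06) = ln(0.997504) = -0.002499
(r − q) = -0.002499 / (5/12) = -0.005998
q = r − ln(F/S)/T = 0.0144 + 0.005998 = 0.020398
q = 2.04%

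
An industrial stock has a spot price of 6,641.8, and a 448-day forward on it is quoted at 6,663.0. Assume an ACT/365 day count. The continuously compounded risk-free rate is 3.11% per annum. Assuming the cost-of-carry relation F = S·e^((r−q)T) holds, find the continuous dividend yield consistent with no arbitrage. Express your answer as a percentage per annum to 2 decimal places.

From F = S·e^((r−q)T): (r − q) = ln(F/S)/T
ln(6663.0/6641.8) = ln(1.003192) = 0.003187
(r − q) = 0.003187 / (448/365) = 0.002597
q = r − ln(F/S)/T = 0.0311 − 0.002597 = 0.028503
q = 2.85%

2.85%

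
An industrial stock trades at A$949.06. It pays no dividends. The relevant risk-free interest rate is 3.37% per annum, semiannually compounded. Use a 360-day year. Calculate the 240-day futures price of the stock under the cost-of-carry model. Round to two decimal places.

F = S · (1+r/2)^(2T)
= 949.06 × 1.022530
F = A$970.44

A$970.44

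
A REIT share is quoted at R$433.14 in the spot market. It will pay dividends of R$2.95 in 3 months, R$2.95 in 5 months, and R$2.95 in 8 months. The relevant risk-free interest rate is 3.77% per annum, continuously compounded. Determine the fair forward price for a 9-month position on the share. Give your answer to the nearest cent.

PV(dividends) I = 2.95·e^(−0.0377·3/12) + 2.95·e^(−0.0377·5/12) + 2.95·e^(−0.0377·8/12)
I = 2.9223 + 2.9040 + 2.8768 = 8.7031
F = (S − I)·e^(rT) = (433.14 − 8.7031) · e^(0.0377·9/12)
= 424.4369 · e^0.028275 = 424.4369 × 1.028679 = R$436.61

R$436.61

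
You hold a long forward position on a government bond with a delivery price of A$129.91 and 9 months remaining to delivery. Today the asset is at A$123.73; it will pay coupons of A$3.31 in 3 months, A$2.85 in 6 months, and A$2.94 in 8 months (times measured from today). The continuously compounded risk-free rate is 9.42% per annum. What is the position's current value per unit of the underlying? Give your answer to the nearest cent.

PV(remaining coupons) I = 3.31·e^(−0.0942·3/12) + 2.85·e^(−0.0942·6/12) + 2.94·e^(−0.0942·8/12) = 8.7129
Current forward F = (S − I)·e^(rT) = (123.73 − 8.7129)·e^(0.0942·9/12) = 115.0171 × 1.073206 = 123.4370
Value (long) = (F − K)·e^(−rT) = (123.4370 − 129.91) × 0.931788 = -6.0315
Value = -A$6.03

-A$6.03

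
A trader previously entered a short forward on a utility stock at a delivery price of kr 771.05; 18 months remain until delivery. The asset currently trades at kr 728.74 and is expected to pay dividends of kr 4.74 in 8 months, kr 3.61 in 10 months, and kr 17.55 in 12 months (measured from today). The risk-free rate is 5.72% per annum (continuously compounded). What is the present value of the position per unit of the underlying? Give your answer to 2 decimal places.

PV(remaining dividends) I = 4.74·e^(−0.0572·8/12) + 3.61·e^(−0.0572·10/12) + 17.55·e^(−0.0572·12/12) = 24.5789
Current forward F = (S − I)·e^(rT) = (728.74 − 24.5789)·e^(0.0572·18/12) = 704.1611 × 1.089588 = 767.2455
Value (long) = (F − K)·e^(−rT) = (767.2455 − 771.05) × 0.917778 = -3.4917
Short position value = −(long value) = kr 3.49

kr 3.49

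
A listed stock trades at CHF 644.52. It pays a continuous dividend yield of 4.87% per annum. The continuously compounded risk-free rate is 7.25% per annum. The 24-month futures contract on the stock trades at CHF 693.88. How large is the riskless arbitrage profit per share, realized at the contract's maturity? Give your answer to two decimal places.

CHF 17.94 per share

Fair futures: F* = S·e^(carry·T), with carry = (r − q) = 0.0725 − 0.0487 = 0.0238
F* = 644.52 · e^(0.0238 × 24/12) = 644.52 · e^0.047600 = 644.52 × 1.048751 = CHF 675.9410
Market CHF 693.88 > fair CHF 675.9410: forward overpriced → cash-and-carry (buy spot, short the forward).
At maturity, profit = |F_mkt − F*| = |693.88 − 675.9410| = CHF 17.94 per share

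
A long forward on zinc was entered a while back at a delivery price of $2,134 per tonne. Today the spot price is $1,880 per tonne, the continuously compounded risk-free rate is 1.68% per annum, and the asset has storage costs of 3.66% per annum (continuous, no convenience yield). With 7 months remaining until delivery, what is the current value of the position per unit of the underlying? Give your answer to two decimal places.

Current fair forward for the remaining 7 months: F = S·e^((r + u)·T), (r + u) = 0.0168 + 0.0366 = 0.0534
F = 1880 · e^(0.0534 × 7/12) = 1880 × 1.03164024 = 1939.4837
Value of long forward = (F − K)·e^(−rT) = (1939.4837 − 2134) · e^(−0.0168·7/12)
= -194.5163 × 0.99024786 = -192.62

-$192.62 per tonne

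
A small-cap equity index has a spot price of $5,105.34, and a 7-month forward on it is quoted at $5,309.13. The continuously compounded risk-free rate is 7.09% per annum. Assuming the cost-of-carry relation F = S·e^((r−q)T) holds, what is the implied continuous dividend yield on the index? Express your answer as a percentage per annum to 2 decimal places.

From F = S·e^((r−q)T): (r − q) = ln(F/S)/T
ln(5309.13/5105.34) = ln(1.039917) = 0.039141
(r − q) = 0.039141 / (7/12) = 0.067099
q = r − ln(F/S)/T = 0.0709 − 0.067099 = 0.003801
q = 0.38%

0.38%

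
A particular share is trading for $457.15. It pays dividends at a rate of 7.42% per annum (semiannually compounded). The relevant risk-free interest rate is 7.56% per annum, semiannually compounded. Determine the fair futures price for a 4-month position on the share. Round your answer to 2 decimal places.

$457.36

F = S · (1+r/2)^(2T) / (1+q/2)^(2T)
= 457.15 × 1.025044 / 1.024583 = 457.15 × 1.000450
F = $457.36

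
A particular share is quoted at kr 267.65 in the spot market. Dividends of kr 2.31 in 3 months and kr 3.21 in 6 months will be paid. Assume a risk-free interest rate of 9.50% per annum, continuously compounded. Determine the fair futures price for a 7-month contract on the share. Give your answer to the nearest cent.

PV(dividends) I = 2.31·e^(−0.0950·3/12) + 3.21·e^(−0.0950·6/12)
I = 2.2558 + 3.0611 = 5.3169
F = (S − I)·e^(rT) = (267.65 − 5.3169) · e^(0.0950·7/12)
= 262.3331 · e^0.055417 = 262.3331 × 1.056981 = kr 277.28

kr 277.28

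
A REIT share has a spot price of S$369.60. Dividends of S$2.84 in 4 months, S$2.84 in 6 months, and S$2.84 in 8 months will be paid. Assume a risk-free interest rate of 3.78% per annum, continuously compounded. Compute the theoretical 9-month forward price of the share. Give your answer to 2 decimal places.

PV(dividends) I = 2.84·e^(−0.0378·4/12) + 2.84·e^(−0.0378·6/12) + 2.84·e^(−0.0378·8/12)
I = 2.8044 + 2.7868 + 2.7693 = 8.3605
F = (S − I)·e^(rT) = (369.60 − 8.3605) · e^(0.0378·9/12)
= 361.2395 · e^0.028350 = 361.2395 × 1.028756 = S$371.63

S$371.63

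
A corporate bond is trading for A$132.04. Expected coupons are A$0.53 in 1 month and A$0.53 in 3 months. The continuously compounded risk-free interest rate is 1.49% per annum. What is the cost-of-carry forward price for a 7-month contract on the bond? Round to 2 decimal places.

A$132.13

PV(coupons) I = 0.53·e^(−0.0149·1/12) + 0.53·e^(−0.0149·3/12)
I = 0.5293 + 0.5280 = 1.0573
F = (S − I)·e^(rT) = (132.04 − 1.0573) · e^(0.0149·7/12)
= 130.9827 · e^0.008692 = 130.9827 × 1.008730 = A$132.13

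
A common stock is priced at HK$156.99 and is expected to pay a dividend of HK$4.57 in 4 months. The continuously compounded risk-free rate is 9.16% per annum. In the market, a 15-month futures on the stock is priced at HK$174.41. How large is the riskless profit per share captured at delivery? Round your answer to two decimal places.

PV(dividends) I = 4.57·e^(−0.0916·4/12) = 4.4326
Fair futures F* = (S − I)·e^(rT) = (156.99 − 4.4326)·e^0.114500 = 152.5574 × 1.121313 = 171.0646
Market HK$174.41 > fair 171.0646: forward overpriced → cash-and-carry (borrow at r, buy the stock and collect the dividends, short the forward).
Profit at T = |F_mkt − F*| = |174.41 − 171.0646| = HK$3.35 per share

HK$3.35 per share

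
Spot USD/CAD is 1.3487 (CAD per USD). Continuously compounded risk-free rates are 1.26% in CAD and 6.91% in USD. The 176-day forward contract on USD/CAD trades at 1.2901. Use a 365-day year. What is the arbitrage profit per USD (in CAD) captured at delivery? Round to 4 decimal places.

Fair forward: F* = S·e^(carry·T), with carry = (r_CAD − r_USD) = 0.0126 − 0.0691 = -0.0565
F* = 1.3487 · e^(-0.0565 × 176/365) = 1.3487 · e^-0.027244 = 1.3487 × 0.973124 = 1.3125
Market 1.2901 < fair 1.3125: forward underpriced → reverse cash-and-carry (short spot, go long the forward).
At maturity, profit = |F_mkt − F*| = |1.2901 − 1.3125| = 0.0224 per USD (in CAD)

0.0224 per USD (in CAD)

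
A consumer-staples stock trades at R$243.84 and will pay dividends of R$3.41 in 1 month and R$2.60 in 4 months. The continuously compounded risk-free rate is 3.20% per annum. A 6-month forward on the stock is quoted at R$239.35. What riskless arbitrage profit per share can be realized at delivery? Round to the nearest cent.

R$2.35 per share

PV(dividends) I = 3.41·e^(−0.0320·1/12) + 2.60·e^(−0.0320·4/12) = 5.9733
Fair forward F* = (S − I)·e^(rT) = (243.84 − 5.9733)·e^0.016000 = 237.8667 × 1.016129 = 241.7033
Market R$239.35 < fair 241.7033: forward underpriced → reverse cash-and-carry (short the stock, invest proceeds at r, pay the dividends, go long the forward).
Profit at T = |F_mkt − F*| = |239.35 − 241.7033| = R$2.35 per share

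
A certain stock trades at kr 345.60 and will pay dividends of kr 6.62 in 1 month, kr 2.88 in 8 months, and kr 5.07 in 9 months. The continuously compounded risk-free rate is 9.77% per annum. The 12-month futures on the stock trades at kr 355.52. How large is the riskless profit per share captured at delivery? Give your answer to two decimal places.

kr 10.14 per share

PV(dividends) I = 6.62·e^(−0.0977·1/12) + 2.88·e^(−0.0977·8/12) + 5.07·e^(−0.0977·9/12) = 13.9765
Fair futures F* = (S − I)·e^(rT) = (345.60 − 13.9765)·e^0.097700 = 331.6235 × 1.102632 = 365.6587
Market kr 355.52 < fair 365.6587: forward underpriced → reverse cash-and-carry (short the stock, invest proceeds at r, pay the dividends, go long the forward).
Profit at T = |F_mkt − F*| = |355.52 − 365.6587| = kr 10.14 per share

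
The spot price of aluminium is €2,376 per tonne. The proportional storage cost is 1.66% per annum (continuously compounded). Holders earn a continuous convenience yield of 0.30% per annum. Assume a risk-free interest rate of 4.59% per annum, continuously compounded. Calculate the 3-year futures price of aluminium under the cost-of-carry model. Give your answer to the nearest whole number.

Net carry = r + u − y = 0.0459 + 0.0166 − 0.0030 = 0.0595
F = S·e^((r+u−y)T) = 2376 · e^(0.0595 × 3) = 2376 · e^0.178500
= 2376 × 1.195423 = €2,840 per tonne

€2,840 per tonne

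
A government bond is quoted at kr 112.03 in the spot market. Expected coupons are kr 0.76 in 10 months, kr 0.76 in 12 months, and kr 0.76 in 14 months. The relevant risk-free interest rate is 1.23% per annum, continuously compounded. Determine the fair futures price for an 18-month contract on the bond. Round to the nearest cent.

PV(coupons) I = 0.76·e^(−0.0123·10/12) + 0.76·e^(−0.0123·12/12) + 0.76·e^(−0.0123·14/12)
I = 0.7522 + 0.7507 + 0.7492 = 2.2521
F = (S − I)·e^(rT) = (112.03 − 2.2521) · e^(0.0123·18/12)
= 109.7779 · e^0.018450 = 109.7779 × 1.018621 = kr 111.82

kr 111.82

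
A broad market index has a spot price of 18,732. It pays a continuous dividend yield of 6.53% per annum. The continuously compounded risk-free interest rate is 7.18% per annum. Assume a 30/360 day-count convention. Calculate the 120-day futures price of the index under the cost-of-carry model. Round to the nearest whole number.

18,773

F = S·e^((r − q)T) = 18732 · e^((0.0718 − 0.0653) × 120/360)
= 18732 · e^0.002167 = 18732 × 1.002169
F = 18,773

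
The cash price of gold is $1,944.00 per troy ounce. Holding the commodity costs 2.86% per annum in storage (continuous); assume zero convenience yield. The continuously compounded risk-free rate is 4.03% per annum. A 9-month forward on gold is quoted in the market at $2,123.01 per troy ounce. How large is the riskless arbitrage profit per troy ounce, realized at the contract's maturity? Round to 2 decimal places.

$75.91 per troy ounce

Fair forward: F* = S·e^(carry·T), with carry = (r + u) = 0.0403 + 0.0286 = 0.0689
F* = 1944.00 · e^(0.0689 × 9/12) = 1944.00 · e^0.05167500 = 1944.00 × 1.05303345 = $2047.0970
Market $2123.01 > fair $2047.0970: forward overpriced → cash-and-carry (buy spot, short the forward).
At maturity, profit = |F_mkt − F*| = |2123.01 − 2047.0970| = $75.91 per troy ounce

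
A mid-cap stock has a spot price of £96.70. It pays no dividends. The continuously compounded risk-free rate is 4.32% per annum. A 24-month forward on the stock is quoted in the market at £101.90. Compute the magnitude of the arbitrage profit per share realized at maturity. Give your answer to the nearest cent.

£3.53 per share

Fair forward: F* = S·e^(carry·T), with carry = r = 0.0432
F* = 96.70 · e^(0.0432 × 24/12) = 96.70 · e^0.086400 = 96.70 × 1.090242 = £105.4264
Market £101.90 < fair £105.4264: forward underpriced → reverse cash-and-carry (short spot, go long the forward).
At maturity, profit = |F_mkt − F*| = |101.90 − 105.4264| = £3.53 per share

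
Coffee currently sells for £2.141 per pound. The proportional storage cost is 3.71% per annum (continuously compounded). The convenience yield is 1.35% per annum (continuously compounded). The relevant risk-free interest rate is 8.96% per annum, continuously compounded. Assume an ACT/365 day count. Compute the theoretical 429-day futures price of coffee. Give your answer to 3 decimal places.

£2.446 per pound

Net carry = r + u − y = 0.0896 + 0.0371 − 0.0135 = 0.1132
F = S·e^((r+u−y)T) = 2.141 · e^(0.1132 × 429/365) = 2.141 · e^0.133049
= 2.141 × 1.142306 = £2.446 per pound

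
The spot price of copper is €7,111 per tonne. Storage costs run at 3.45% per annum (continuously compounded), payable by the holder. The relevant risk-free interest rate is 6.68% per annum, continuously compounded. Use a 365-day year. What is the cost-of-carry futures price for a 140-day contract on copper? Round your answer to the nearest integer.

€7,393 per tonne

Net carry = r + u − y = 0.0668 + 0.0345 − 0.0000 = 0.1013
F = S·e^((r+u−y)T) = 7111 · e^(0.1013 × 140/365) = 7111 · e^0.038855
= 7111 × 1.039620 = €7,393 per tonne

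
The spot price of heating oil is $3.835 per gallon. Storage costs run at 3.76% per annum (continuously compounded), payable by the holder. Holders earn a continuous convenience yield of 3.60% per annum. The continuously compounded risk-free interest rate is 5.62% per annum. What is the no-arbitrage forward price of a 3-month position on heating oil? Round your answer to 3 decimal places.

$3.891 per gallon

Net carry = r + u − y = 0.0562 + 0.0376 − 0.0360 = 0.0578
F = S·e^((r+u−y)T) = 3.835 · e^(0.0578 × 3/12) = 3.835 · e^0.014450
= 3.835 × 1.014555 = $3.891 per gallon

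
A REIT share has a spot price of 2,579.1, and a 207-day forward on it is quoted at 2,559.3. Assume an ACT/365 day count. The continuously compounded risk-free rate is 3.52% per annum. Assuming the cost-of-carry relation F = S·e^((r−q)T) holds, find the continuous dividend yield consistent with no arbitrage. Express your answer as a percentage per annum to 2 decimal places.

4.88%

From F = S·e^((r−q)T): (r − q) = ln(F/S)/T
ln(2559.3/2579.1) = ln(0.992323) = -0.007707
(r − q) = -0.007707 / (207/365) = -0.013590
q = r − ln(F/S)/T = 0.0352 + 0.013590 = 0.048790
q = 4.88%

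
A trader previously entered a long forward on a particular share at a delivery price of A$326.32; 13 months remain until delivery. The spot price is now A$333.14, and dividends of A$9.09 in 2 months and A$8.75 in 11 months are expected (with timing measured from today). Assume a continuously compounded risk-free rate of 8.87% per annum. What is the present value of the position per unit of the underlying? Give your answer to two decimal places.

A$19.69

PV(remaining dividends) I = 9.09·e^(−0.0887·2/12) + 8.75·e^(−0.0887·11/12) = 17.0233
Current forward F = (S − I)·e^(rT) = (333.14 − 17.0233)·e^(0.0887·13/12) = 316.1167 × 1.100860 = 348.0002
Value (long) = (F − K)·e^(−rT) = (348.0002 − 326.32) × 0.908381 = 19.6939
Value = A$19.69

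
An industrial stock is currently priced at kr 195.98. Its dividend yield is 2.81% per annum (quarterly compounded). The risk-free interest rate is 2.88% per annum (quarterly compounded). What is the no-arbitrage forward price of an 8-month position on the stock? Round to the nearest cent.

F = S · (1+r/4)^(4T) / (1+q/4)^(4T)
= 195.98 × 1.019315 / 1.018843 = 195.98 × 1.000463
F = kr 196.07

kr 196.07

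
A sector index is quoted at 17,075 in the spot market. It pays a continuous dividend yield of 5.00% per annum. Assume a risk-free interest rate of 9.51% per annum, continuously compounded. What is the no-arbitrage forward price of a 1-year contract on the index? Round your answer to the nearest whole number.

17,863

F = S·e^((r − q)T) = 17075 · e^((0.0951 − 0.0500) × 1)
= 17075 · e^0.045100 = 17075 × 1.046132
F = 17,863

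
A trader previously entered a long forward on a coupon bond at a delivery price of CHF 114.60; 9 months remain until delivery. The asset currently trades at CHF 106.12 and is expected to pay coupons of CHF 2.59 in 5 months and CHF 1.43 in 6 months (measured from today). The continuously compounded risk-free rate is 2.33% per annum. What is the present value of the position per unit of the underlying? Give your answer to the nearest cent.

-CHF 10.47

PV(remaining coupons) I = 2.59·e^(−0.0233·5/12) + 1.43·e^(−0.0233·6/12) = 3.9784
Current forward F = (S − I)·e^(rT) = (106.12 − 3.9784)·e^(0.0233·9/12) = 102.1416 × 1.017629 = 103.9423
Value (long) = (F − K)·e^(−rT) = (103.9423 − 114.60) × 0.982677 = -10.4731
Value = -CHF 10.47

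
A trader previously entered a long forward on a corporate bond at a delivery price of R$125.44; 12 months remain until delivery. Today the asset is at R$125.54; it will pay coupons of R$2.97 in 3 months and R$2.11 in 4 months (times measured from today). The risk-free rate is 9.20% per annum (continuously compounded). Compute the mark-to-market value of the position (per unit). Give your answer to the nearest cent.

R$6.18

PV(remaining coupons) I = 2.97·e^(−0.0920·3/12) + 2.11·e^(−0.0920·4/12) = 4.9487
Current forward F = (S − I)·e^(rT) = (125.54 − 4.9487)·e^(0.0920·12/12) = 120.5913 × 1.096365 = 132.2121
Value (long) = (F − K)·e^(−rT) = (132.2121 − 125.44) × 0.912105 = 6.1769
Value = R$6.18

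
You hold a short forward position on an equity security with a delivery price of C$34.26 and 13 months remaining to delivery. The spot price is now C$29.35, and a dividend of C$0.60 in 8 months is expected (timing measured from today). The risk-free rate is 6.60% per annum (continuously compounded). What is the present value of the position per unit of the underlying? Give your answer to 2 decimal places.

PV(remaining dividends) I = 0.60·e^(−0.0660·8/12) = 0.5742
Current forward F = (S − I)·e^(rT) = (29.35 − 0.5742)·e^(0.0660·13/12) = 28.7758 × 1.074118 = 30.9086
Value (long) = (F − K)·e^(−rT) = (30.9086 − 34.26) × 0.930996 = -3.1201
Short position value = −(long value) = C$3.12

C$3.12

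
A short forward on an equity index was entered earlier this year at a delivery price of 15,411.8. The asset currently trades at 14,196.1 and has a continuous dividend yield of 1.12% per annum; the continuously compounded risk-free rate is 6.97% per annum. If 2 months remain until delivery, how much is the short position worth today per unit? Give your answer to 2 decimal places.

Current fair forward for the remaining 2 months: F = S·e^((r − q)·T), (r − q) = 0.0697 − 0.0112 = 0.0585
F = 14196.1 · e^(0.0585 × 2/12) = 14196.1 × 1.00979769 = 14335.1890
Value of long forward = (F − K)·e^(−rT) = (14335.1890 − 15411.8) · e^(−0.0697·2/12)
= -1076.6110 × 0.98845055 = -1064.18
Short position value = −(long value) = 1064.18

1064.18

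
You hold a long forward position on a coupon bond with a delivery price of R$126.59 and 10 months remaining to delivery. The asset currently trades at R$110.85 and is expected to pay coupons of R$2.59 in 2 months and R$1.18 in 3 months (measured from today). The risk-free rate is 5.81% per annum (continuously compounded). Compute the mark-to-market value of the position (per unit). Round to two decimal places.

-R$13.48

PV(remaining coupons) I = 2.59·e^(−0.0581·2/12) + 1.18·e^(−0.0581·3/12) = 3.7280
Current forward F = (S − I)·e^(rT) = (110.85 − 3.7280)·e^(0.0581·10/12) = 107.1220 × 1.049608 = 112.4361
Value (long) = (F − K)·e^(−rT) = (112.4361 − 126.59) × 0.952737 = -13.4849
Value = -R$13.48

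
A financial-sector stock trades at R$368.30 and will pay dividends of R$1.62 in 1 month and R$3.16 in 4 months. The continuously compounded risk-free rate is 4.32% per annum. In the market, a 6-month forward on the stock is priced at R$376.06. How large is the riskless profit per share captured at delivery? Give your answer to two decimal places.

R$4.55 per share

PV(dividends) I = 1.62·e^(−0.0432·1/12) + 3.16·e^(−0.0432·4/12) = 4.7290
Fair forward F* = (S − I)·e^(rT) = (368.30 − 4.7290)·e^0.021600 = 363.5710 × 1.021835 = 371.5096
Market R$376.06 > fair 371.5096: forward overpriced → cash-and-carry (borrow at r, buy the stock and collect the dividends, short the forward).
Profit at T = |F_mkt − F*| = |376.06 − 371.5096| = R$4.55 per share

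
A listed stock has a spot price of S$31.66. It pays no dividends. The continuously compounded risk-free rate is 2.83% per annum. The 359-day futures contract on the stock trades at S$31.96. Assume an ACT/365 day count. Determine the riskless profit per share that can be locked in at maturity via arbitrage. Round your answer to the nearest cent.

S$0.59 per share

Fair futures: F* = S·e^(carry·T), with carry = r = 0.0283
F* = 31.66 · e^(0.0283 × 359/365) = 31.66 · e^0.027835 = 31.66 × 1.028226 = S$32.5536
Market S$31.96 < fair S$32.5536: forward underpriced → reverse cash-and-carry (short spot, go long the forward).
At maturity, profit = |F_mkt − F*| = |31.96 − 32.5536| = S$0.59 per share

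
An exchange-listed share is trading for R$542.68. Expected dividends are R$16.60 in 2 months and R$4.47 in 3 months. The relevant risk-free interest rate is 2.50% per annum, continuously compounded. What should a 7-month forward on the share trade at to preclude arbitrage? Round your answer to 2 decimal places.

PV(dividends) I = 16.60·e^(−0.0250·2/12) + 4.47·e^(−0.0250·3/12)
I = 16.5310 + 4.4421 = 20.9731
F = (S − I)·e^(rT) = (542.68 − 20.9731) · e^(0.0250·7/12)
= 521.7069 · e^0.014583 = 521.7069 × 1.014690 = R$529.37

R$529.37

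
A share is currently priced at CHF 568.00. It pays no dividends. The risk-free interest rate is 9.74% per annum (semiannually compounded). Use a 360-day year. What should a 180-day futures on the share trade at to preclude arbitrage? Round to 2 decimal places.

CHF 595.66

F = S · (1+r/2)^(2T)
= 568.00 × 1.048700
F = CHF 595.66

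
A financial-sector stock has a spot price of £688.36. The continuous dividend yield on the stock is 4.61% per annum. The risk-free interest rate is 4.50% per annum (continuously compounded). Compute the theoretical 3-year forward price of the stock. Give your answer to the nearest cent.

F = S·e^((r − q)T) = 688.36 · e^((0.0450 − 0.0461) × 3)
= 688.36 · e^-0.003300 = 688.36 × 0.996705
F = £686.09

£686.09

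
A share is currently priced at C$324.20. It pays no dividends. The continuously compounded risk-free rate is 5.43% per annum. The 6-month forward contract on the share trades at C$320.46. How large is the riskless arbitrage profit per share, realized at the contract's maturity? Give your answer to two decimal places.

Fair forward: F* = S·e^(carry·T), with carry = r = 0.0543
F* = 324.20 · e^(0.0543 × 6/12) = 324.20 · e^0.027150 = 324.20 × 1.027522 = C$333.1226
Market C$320.46 < fair C$333.1226: forward underpriced → reverse cash-and-carry (short spot, go long the forward).
At maturity, profit = |F_mkt − F*| = |320.46 − 333.1226| = C$12.66 per share

C$12.66 per share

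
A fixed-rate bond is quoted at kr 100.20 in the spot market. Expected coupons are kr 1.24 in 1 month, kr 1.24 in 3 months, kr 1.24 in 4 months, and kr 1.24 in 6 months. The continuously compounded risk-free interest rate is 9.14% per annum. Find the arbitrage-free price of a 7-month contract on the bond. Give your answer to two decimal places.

PV(coupons) I = 1.24·e^(−0.0914·1/12) + 1.24·e^(−0.0914·3/12) + 1.24·e^(−0.0914·4/12) + 1.24·e^(−0.0914·6/12)
I = 1.2306 + 1.2120 + 1.2028 + 1.1846 = 4.8300
F = (S − I)·e^(rT) = (100.20 − 4.8300) · e^(0.0914·7/12)
= 95.3700 · e^0.053317 = 95.3700 × 1.054764 = kr 100.59

kr 100.59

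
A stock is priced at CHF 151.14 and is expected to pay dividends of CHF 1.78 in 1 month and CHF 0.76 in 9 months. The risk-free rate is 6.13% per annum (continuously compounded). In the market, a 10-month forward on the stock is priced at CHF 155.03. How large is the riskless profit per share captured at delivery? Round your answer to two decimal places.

CHF 1.40 per share

PV(dividends) I = 1.78·e^(−0.0613·1/12) + 0.76·e^(−0.0613·9/12) = 2.4968
Fair forward F* = (S − I)·e^(rT) = (151.14 − 2.4968)·e^0.051083 = 148.6432 × 1.052410 = 156.4336
Market CHF 155.03 < fair 156.4336: forward underpriced → reverse cash-and-carry (short the stock, invest proceeds at r, pay the dividends, go long the forward).
Profit at T = |F_mkt − F*| = |155.03 − 156.4336| = CHF 1.40 per share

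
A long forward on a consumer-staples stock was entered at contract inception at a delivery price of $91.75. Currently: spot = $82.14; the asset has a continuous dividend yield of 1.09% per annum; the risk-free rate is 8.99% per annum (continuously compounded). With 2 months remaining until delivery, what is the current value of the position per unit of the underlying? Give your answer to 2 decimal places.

Current fair forward for the remaining 2 months: F = S·e^((r − q)·T), (r − q) = 0.0899 − 0.0109 = 0.0790
F = 82.14 · e^(0.0790 × 2/12) = 82.14 × 1.013254 = 83.2287
Value of long forward = (F − K)·e^(−rT) = (83.2287 − 91.75) · e^(−0.0899·2/12)
= -8.5213 × 0.985128 = -8.39

-$8.39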